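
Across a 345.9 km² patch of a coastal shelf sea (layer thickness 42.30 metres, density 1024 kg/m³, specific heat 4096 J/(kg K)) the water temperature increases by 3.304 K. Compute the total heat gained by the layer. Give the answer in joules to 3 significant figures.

Areal heat capacity C = ρ c_p D = 1024 × 4096 × 42.30 = 1.77×10^8 J/(m^2 K).
Heat per unit area: q = C ΔT = 1.77×10^8 × 3.304 = 5.86×10^8 J/m².
Total heat: Q = q × A = 5.86×10^8 × (345.9 × 10⁶ m²) = 2.03×10^17 J.

2.03×10^17 J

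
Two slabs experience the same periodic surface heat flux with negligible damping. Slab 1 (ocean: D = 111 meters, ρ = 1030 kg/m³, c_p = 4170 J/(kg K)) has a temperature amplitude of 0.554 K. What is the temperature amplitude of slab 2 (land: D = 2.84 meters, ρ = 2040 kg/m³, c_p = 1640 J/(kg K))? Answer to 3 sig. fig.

27.8 K

C_ocean = 4.77×10^8 J/(m²·K); C_land = 9.50×10^6 J/(m²·K).
A ∝ 1/C ⇒ A_land = A_ocean × C_ocean/C_land = 0.554 × 50.2 = 27.8 K.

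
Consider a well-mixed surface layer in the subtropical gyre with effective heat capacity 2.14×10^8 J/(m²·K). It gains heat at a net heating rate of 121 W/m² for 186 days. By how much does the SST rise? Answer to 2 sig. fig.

9.1 K

Areal heat capacity C = 2.14×10^8 J/(m²·K) (given).
Net heat input Q = F Δt = 121 × (186 days × 86400 s/day) = 1.94×10^9 J/m².
ΔT = Q / C = 1.94×10^9 / 2.14×10^8 = 9.09 K.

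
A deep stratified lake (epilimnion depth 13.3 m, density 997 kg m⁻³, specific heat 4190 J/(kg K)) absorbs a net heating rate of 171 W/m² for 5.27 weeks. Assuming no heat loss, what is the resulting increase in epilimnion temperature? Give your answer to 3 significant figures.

Areal heat capacity C = ρ c_p D = 997 × 4190 × 13.3 = 5.56×10^7 J m⁻² K⁻¹.
Net heat input Q = F Δt = 171 × (5.27 weeks × 6.048×10^5 s/week) = 5.45×10^8 J/m².
ΔT = Q / C = 5.45×10^8 / 5.56×10^7 = 9.81 K.

9.81 K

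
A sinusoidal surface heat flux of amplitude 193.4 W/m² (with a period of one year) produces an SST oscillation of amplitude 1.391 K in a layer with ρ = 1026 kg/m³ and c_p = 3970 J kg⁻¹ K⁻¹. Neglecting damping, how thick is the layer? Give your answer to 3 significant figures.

171 m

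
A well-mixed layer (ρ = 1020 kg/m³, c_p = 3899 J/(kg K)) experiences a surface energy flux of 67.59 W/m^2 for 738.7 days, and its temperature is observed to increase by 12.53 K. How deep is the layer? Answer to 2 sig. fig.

87 m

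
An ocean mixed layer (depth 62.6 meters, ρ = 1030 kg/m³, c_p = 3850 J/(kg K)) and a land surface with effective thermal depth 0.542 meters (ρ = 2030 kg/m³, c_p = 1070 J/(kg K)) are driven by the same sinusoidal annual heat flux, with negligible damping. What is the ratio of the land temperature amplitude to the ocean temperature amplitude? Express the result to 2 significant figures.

C_ocean = 1030 × 3850 × 62.6 = 2.48×10^8 J/(m²·K).
C_land = 2030 × 1070 × 0.542 = 1.18×10^6 J/(m²·K).
Undamped amplitude ∝ 1/C, so A_land/A_ocean = C_ocean/C_land = 211.

210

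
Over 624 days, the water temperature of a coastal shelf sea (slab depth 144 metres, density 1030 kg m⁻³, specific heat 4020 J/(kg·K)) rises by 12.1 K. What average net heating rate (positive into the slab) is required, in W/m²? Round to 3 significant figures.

134

Areal heat capacity C = ρ c_p D = 1030 × 4020 × 144 = 5.96×10^8 J m⁻² K⁻¹.
Required heat per unit area: Q = C ΔT = 5.96×10^8 × 12.1 = 7.21×10^9 J/m².
Flux F = Q / Δt = 7.21×10^9 / 5.39×10^7 s = 134 W/m².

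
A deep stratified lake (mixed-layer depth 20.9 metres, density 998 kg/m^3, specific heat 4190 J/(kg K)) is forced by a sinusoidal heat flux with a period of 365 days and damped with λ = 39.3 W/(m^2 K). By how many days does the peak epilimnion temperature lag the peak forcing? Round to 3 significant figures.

24.2 days

Areal heat capacity C = ρ c_p D = 998 × 4190 × 20.9 = 8.74×10^7 J/(m²·K).
ω = 2π / 3.15×10^7 s = 1.99×10^-7 s⁻¹.
Phase lag φ = arctan(Cω/λ) = arctan(17.4/39.3) = 0.417 rad.
Time lag = φ / ω = 0.417 / 1.99×10^-7 = 2.09×10^6 s = 24.2 days.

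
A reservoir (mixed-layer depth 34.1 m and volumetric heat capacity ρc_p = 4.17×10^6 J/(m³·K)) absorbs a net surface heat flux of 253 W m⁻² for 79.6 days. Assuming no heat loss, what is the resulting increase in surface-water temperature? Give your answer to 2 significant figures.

12 K

Areal heat capacity C = ρc_p × D = 4.17×10^6 × 34.1 = 1.42×10^8 J/(m²·K).
Net heat input Q = F Δt = 253 × (79.6 days × 86400 s/day) = 1.74×10^9 J/m².
ΔT = Q / C = 1.74×10^9 / 1.42×10^8 = 12.2 K.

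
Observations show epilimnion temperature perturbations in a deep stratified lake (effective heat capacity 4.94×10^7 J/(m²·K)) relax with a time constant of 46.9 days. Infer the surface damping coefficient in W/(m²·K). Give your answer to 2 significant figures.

12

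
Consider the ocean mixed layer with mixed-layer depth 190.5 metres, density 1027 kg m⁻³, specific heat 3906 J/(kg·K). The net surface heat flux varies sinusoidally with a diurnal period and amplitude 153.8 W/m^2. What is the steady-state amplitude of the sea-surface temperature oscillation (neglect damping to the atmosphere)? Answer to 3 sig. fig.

0.00277 K

Areal heat capacity C = ρ c_p D = 1027 × 3906 × 190.5 = 7.64×10^8 J/(m^2 K).
Angular frequency ω = 2π / T = 2π / 86400 s = 7.27×10^-5 s⁻¹.
Cω = 7.64×10^8 × 7.27×10^-5 = 55600 W/(m²·K).
Amplitude A = F₀ / (Cω) = 153.8 / 55600 = 0.00277 K.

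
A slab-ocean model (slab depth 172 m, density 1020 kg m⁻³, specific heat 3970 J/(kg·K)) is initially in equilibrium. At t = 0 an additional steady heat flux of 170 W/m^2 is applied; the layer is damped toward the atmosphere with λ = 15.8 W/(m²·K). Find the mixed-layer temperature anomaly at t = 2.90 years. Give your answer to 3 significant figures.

9.41 K

Areal heat capacity C = ρ c_p D = 1020 × 3970 × 172 = 6.96×10^8 J/(m^2 K).
τ = C / λ = 6.96×10^8 / 15.8 = 4.41×10^7 s.
Equilibrium anomaly ΔT_eq = F / λ = 170 / 15.8 = 10.8 K.
t = 2.90 years = 9.15×10^7 s, so t/τ = 2.08.
ΔT(t) = ΔT_eq (1 − e^(−t/τ)) = 10.8 × (1 − e^−2.08) = 9.41 K.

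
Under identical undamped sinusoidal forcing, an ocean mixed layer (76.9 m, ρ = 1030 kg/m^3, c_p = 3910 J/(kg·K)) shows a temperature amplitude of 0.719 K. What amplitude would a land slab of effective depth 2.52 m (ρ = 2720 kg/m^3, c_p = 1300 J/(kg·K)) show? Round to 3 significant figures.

C_ocean = 3.10×10^8 J/(m²·K); C_land = 8.91×10^6 J/(m²·K).
A ∝ 1/C ⇒ A_land = A_ocean × C_ocean/C_land = 0.719 × 34.8 = 25.0 K.

25.0 K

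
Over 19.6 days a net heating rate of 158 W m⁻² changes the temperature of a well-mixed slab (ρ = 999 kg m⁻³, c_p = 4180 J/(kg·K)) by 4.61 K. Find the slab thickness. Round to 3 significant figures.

Heat input Q = F Δt = 158 × 1.69×10^6 s = 2.68×10^8 J/m².
Required areal heat capacity C = Q / ΔT = 5.80×10^7 J/(m²·K).
Depth D = C / (ρ c_p) = 5.80×10^7 / (999 × 4180) = 13.9 m.

13.9 m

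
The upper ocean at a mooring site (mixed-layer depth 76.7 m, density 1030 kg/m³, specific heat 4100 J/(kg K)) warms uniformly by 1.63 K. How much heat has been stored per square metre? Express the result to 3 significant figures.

5.28×10^8

Areal heat capacity C = ρ c_p D = 1030 × 4100 × 76.7 = 3.24×10^8 J/(m²·K).
ΔQ = C ΔT = 3.24×10^8 × 1.63 = 5.28×10^8 J/m².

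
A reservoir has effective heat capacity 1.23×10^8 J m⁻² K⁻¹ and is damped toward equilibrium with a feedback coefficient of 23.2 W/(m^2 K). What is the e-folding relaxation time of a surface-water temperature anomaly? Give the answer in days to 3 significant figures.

Areal heat capacity C = 1.23×10^8 J m⁻² K⁻¹ (given).
Relaxation time τ = C / λ = 1.23×10^8 / 23.2 = 5.30×10^6 s.
In days: 5.30×10^6 s / (86400 s/day) = 61.4 days.

61.4 days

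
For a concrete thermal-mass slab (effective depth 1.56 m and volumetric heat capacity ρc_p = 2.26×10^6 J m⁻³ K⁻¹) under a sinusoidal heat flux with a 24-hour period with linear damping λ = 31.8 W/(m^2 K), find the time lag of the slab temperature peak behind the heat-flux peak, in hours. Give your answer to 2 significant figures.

5.5 hours

Areal heat capacity C = ρc_p × D = 2.26×10^6 × 1.56 = 3.53×10^6 J m⁻² K⁻¹.
ω = 2π / 86400 s = 7.27×10^-5 s⁻¹.
Phase lag φ = arctan(Cω/λ) = arctan(256/31.8) = 1.45 rad.
Time lag = φ / ω = 1.45 / 7.27×10^-5 = 19900 s = 5.53 hours.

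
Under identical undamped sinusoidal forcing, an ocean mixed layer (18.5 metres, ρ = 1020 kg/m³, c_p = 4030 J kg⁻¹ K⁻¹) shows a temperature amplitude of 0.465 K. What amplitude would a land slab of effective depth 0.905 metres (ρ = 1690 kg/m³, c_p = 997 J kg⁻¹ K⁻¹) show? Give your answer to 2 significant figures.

23 K

C_ocean = 7.60×10^7 J/(m²·K); C_land = 1.52×10^6 J/(m²·K).
A ∝ 1/C ⇒ A_land = A_ocean × C_ocean/C_land = 0.465 × 49.9 = 23.2 K.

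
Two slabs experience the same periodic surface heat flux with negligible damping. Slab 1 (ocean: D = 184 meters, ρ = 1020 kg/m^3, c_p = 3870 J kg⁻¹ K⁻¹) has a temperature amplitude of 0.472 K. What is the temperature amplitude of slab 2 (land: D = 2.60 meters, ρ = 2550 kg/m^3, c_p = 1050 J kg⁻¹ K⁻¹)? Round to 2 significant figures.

49 K

C_ocean = 7.26×10^8 J/(m²·K); C_land = 6.96×10^6 J/(m²·K).
A ∝ 1/C ⇒ A_land = A_ocean × C_ocean/C_land = 0.472 × 104 = 49.2 K.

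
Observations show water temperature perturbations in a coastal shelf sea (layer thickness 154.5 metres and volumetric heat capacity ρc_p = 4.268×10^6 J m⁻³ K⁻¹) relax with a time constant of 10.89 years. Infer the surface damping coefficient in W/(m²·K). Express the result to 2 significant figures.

1.9

Areal heat capacity C = ρc_p × D = 4.268×10^6 × 154.5 = 6.59×10^8 J/(m^2 K).
τ = 10.89 years = 3.44×10^8 s.
λ = C / τ = 6.59×10^8 / 3.44×10^8 = 1.92 W/(m²·K).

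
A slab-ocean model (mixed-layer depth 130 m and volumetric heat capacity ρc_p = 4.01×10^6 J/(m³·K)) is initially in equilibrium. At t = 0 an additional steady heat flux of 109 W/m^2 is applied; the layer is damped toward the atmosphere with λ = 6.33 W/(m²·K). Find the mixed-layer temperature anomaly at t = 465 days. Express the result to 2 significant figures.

6.6 K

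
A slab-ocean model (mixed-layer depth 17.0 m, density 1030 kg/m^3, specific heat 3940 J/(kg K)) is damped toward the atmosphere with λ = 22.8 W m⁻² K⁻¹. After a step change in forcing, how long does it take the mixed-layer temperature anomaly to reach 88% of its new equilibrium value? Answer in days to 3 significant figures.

74.3 days

Areal heat capacity C = ρ c_p D = 1030 × 3940 × 17.0 = 6.90×10^7 J/(m^2 K).
τ = C / λ = 6.90×10^7 / 22.8 = 3.03×10^6 s.
Fraction reached: 1 − e^(−t/τ) = 0.88 ⇒ t = −τ ln(1 − 0.88) = τ × 2.12.
t = 6.42×10^6 s = 74.3 days.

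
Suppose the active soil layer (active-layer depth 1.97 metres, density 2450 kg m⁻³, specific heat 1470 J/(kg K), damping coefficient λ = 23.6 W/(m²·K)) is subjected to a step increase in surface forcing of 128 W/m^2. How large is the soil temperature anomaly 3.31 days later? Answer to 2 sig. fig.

3.3 K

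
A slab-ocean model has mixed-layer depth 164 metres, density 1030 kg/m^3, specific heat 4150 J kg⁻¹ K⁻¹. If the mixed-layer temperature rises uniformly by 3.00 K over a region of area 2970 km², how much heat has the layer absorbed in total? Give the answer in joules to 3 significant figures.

Areal heat capacity C = ρ c_p D = 1030 × 4150 × 164 = 7.01×10^8 J/(m²·K).
Heat per unit area: q = C ΔT = 7.01×10^8 × 3.00 = 2.10×10^9 J/m².
Total heat: Q = q × A = 2.10×10^9 × (2970 × 10⁶ m²) = 6.25×10^18 J.

6.25×10^18 J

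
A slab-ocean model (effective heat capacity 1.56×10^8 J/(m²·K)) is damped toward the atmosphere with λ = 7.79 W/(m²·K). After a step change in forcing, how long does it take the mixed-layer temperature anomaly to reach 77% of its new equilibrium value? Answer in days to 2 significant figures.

340 days

Areal heat capacity C = 1.56×10^8 J/(m²·K) (given).
τ = C / λ = 1.56×10^8 / 7.79 = 2.00×10^7 s.
Fraction reached: 1 − e^(−t/τ) = 0.77 ⇒ t = −τ ln(1 − 0.77) = τ × 1.47.
t = 2.94×10^7 s = 341 days.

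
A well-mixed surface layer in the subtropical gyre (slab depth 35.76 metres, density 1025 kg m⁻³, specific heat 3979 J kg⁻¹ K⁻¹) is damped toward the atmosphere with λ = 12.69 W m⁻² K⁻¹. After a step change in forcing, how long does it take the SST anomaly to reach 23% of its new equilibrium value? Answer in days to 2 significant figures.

Areal heat capacity C = ρ c_p D = 1025 × 3979 × 35.76 = 1.46×10^8 J/(m^2 K).
τ = C / λ = 1.46×10^8 / 12.69 = 1.15×10^7 s.
Fraction reached: 1 − e^(−t/τ) = 0.23 ⇒ t = −τ ln(1 − 0.23) = τ × 0.261.
t = 3.00×10^6 s = 34.8 days.

35 days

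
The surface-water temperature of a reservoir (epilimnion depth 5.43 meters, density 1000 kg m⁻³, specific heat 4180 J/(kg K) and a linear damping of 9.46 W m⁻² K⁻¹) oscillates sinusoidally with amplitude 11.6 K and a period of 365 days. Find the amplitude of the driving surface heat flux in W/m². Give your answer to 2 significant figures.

120

Areal heat capacity C = ρ c_p D = 1000 × 4180 × 5.43 = 2.27×10^7 J/(m²·K).
ω = 2π / 3.15×10^7 s = 1.99×10^-7 s⁻¹.
√((Cω)² + λ²) = √((4.52)² + 9.46²) = 10.5 W/(m²·K).
F₀ = A × √((Cω)²+λ²) = 11.6 × 10.5 = 122 W/m².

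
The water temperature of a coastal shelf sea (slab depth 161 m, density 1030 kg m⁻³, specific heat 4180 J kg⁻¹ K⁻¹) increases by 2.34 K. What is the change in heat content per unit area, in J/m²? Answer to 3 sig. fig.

1.62×10^9

Areal heat capacity C = ρ c_p D = 1030 × 4180 × 161 = 6.93×10^8 J m⁻² K⁻¹.
ΔQ = C ΔT = 6.93×10^8 × 2.34 = 1.62×10^9 J/m².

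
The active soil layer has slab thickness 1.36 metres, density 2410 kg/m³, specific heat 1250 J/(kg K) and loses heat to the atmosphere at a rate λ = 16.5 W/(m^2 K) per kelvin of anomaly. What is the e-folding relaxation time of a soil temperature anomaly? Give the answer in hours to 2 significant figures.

69 hours

Areal heat capacity C = ρ c_p D = 2410 × 1250 × 1.36 = 4.10×10^6 J/(m²·K).
Relaxation time τ = C / λ = 4.10×10^6 / 16.5 = 2.48×10^5 s.
In hours: 2.48×10^5 s / (3600 s/hour) = 69.0 hours.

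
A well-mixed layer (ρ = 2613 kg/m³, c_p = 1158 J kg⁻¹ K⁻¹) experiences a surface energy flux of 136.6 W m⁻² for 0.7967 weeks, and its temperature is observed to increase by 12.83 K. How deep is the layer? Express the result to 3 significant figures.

Heat input Q = F Δt = 136.6 × 4.82×10^5 s = 6.58×10^7 J/m².
Required areal heat capacity C = Q / ΔT = 5.13×10^6 J/(m²·K).
Depth D = C / (ρ c_p) = 5.13×10^6 / (2613 × 1158) = 1.70 m.

1.70 m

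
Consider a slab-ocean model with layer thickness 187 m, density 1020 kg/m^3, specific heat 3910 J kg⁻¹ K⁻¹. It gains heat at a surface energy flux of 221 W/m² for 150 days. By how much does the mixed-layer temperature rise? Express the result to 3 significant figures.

3.84 K

Areal heat capacity C = ρ c_p D = 1020 × 3910 × 187 = 7.46×10^8 J/(m²·K).
Net heat input Q = F Δt = 221 × (150 days × 86400 s/day) = 2.86×10^9 J/m².
ΔT = Q / C = 2.86×10^9 / 7.46×10^8 = 3.84 K.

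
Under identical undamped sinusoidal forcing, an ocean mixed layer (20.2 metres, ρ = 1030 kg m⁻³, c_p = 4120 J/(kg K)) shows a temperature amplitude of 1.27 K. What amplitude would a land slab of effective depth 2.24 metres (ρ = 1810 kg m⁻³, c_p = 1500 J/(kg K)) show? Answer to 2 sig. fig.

18 K

C_ocean = 8.57×10^7 J/(m²·K); C_land = 6.08×10^6 J/(m²·K).
A ∝ 1/C ⇒ A_land = A_ocean × C_ocean/C_land = 1.27 × 14.1 = 17.9 K.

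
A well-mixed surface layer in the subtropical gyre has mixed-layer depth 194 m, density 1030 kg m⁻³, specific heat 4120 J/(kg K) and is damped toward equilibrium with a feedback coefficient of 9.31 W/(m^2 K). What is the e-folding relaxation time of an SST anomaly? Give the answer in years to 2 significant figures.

2.8 years

Areal heat capacity C = ρ c_p D = 1030 × 4120 × 194 = 8.23×10^8 J/(m²·K).
Relaxation time τ = C / λ = 8.23×10^8 / 9.31 = 8.84×10^7 s.
In years: 8.84×10^7 s / (3.156×10^7 s/year) = 2.80 years.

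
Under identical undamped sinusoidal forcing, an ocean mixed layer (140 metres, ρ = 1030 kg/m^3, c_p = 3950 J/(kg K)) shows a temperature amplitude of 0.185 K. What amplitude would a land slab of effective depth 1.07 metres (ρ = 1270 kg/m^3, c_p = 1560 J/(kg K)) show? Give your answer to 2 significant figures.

C_ocean = 5.70×10^8 J/(m²·K); C_land = 2.12×10^6 J/(m²·K).
A ∝ 1/C ⇒ A_land = A_ocean × C_ocean/C_land = 0.185 × 269 = 49.7 K.

50 K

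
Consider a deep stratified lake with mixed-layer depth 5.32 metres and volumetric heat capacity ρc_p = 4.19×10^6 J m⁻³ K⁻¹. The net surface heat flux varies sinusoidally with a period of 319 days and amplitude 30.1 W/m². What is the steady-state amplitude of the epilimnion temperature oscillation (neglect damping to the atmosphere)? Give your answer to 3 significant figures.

5.92 K

Areal heat capacity C = ρc_p × D = 4.19×10^6 × 5.32 = 2.23×10^7 J/(m^2 K).
Angular frequency ω = 2π / T = 2π / 2.76×10^7 s = 2.28×10^-7 s⁻¹.
Cω = 2.23×10^7 × 2.28×10^-7 = 5.08 W/(m²·K).
Amplitude A = F₀ / (Cω) = 30.1 / 5.08 = 5.92 K.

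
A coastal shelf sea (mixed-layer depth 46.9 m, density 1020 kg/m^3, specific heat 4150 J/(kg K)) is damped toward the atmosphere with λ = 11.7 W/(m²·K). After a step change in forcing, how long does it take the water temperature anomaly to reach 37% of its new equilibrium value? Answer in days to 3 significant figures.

90.7 days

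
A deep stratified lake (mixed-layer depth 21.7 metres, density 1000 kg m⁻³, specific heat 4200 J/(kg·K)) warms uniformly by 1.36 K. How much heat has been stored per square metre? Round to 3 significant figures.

1.24×10^8

Areal heat capacity C = ρ c_p D = 1000 × 4200 × 21.7 = 9.11×10^7 J/(m^2 K).
ΔQ = C ΔT = 9.11×10^7 × 1.36 = 1.24×10^8 J/m².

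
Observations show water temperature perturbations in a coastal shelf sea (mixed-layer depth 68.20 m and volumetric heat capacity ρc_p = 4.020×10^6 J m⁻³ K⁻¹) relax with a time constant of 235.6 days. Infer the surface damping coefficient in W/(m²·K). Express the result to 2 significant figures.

Areal heat capacity C = ρc_p × D = 4.020×10^6 × 68.20 = 2.74×10^8 J/(m^2 K).
τ = 235.6 days = 2.04×10^7 s.
λ = C / τ = 2.74×10^8 / 2.04×10^7 = 13.5 W/(m²·K).

13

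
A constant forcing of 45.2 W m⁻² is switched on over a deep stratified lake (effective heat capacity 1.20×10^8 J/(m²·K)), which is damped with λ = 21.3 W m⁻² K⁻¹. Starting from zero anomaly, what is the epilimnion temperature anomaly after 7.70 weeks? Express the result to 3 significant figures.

1.19 K

Areal heat capacity C = 1.20×10^8 J/(m²·K) (given).
τ = C / λ = 1.20×10^8 / 21.3 = 5.63×10^6 s.
Equilibrium anomaly ΔT_eq = F / λ = 45.2 / 21.3 = 2.12 K.
t = 7.70 weeks = 4.66×10^6 s, so t/τ = 0.827.
ΔT(t) = ΔT_eq (1 − e^(−t/τ)) = 2.12 × (1 − e^−0.827) = 1.19 K.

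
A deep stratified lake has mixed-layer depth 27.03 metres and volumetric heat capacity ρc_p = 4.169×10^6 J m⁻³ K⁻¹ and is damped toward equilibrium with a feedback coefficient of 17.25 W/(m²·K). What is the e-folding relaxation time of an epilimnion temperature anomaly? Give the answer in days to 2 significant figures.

Areal heat capacity C = ρc_p × D = 4.169×10^6 × 27.03 = 1.13×10^8 J/(m²·K).
Relaxation time τ = C / λ = 1.13×10^8 / 17.25 = 6.53×10^6 s.
In days: 6.53×10^6 s / (86400 s/day) = 75.6 days.

76 days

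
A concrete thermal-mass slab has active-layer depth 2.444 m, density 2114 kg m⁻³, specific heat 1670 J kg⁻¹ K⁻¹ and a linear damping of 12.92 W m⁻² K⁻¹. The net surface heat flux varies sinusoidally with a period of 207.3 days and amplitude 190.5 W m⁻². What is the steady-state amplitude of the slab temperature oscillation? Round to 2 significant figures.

14 K

Areal heat capacity C = ρ c_p D = 2114 × 1670 × 2.444 = 8.63×10^6 J m⁻² K⁻¹.
Angular frequency ω = 2π / T = 2π / 1.79×10^7 s = 3.51×10^-7 s⁻¹.
√((Cω)² + λ²) = √((3.03)² + 12.92²) = 13.3 W/(m²·K).
Amplitude A = F₀ / √((Cω)²+λ²) = 190.5 / 13.3 = 14.4 K.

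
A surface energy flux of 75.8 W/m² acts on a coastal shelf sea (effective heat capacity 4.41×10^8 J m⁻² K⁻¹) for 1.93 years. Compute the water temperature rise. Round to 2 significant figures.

Areal heat capacity C = 4.41×10^8 J m⁻² K⁻¹ (given).
Net heat input Q = F Δt = 75.8 × (1.93 years × 3.156×10^7 s/year) = 4.62×10^9 J/m².
ΔT = Q / C = 4.62×10^9 / 4.41×10^8 = 10.5 K.

10 K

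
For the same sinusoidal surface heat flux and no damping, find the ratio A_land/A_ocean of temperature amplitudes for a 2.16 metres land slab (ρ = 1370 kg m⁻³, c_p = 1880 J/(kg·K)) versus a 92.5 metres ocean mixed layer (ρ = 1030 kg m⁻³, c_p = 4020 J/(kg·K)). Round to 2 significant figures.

C_ocean = 1030 × 4020 × 92.5 = 3.83×10^8 J/(m²·K).
C_land = 1370 × 1880 × 2.16 = 5.56×10^6 J/(m²·K).
Undamped amplitude ∝ 1/C, so A_land/A_ocean = C_ocean/C_land = 68.8.

69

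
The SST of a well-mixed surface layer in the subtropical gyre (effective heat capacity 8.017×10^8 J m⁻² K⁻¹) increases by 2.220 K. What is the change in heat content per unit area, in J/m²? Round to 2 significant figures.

Areal heat capacity C = 8.017×10^8 J m⁻² K⁻¹ (given).
ΔQ = C ΔT = 8.02×10^8 × 2.220 = 1.78×10^9 J/m².

1.8×10^9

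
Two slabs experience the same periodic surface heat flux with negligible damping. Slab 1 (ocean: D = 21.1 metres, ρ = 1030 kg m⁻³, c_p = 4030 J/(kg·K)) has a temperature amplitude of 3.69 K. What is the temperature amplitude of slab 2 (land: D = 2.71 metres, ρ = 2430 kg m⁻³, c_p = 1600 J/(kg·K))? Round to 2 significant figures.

C_ocean = 8.76×10^7 J/(m²·K); C_land = 1.05×10^7 J/(m²·K).
A ∝ 1/C ⇒ A_land = A_ocean × C_ocean/C_land = 3.69 × 8.31 = 30.7 K.

31 K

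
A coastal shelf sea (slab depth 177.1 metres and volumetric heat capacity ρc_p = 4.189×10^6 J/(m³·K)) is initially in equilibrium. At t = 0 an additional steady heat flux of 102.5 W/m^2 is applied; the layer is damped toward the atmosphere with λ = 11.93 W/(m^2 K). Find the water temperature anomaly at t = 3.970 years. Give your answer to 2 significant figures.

Areal heat capacity C = ρc_p × D = 4.189×10^6 × 177.1 = 7.42×10^8 J m⁻² K⁻¹.
τ = C / λ = 7.42×10^8 / 11.93 = 6.22×10^7 s.
Equilibrium anomaly ΔT_eq = F / λ = 102.5 / 11.93 = 8.59 K.
t = 3.970 years = 1.25×10^8 s, so t/τ = 2.01.
ΔT(t) = ΔT_eq (1 − e^(−t/τ)) = 8.59 × (1 − e^−2.01) = 7.45 K.

7.4 K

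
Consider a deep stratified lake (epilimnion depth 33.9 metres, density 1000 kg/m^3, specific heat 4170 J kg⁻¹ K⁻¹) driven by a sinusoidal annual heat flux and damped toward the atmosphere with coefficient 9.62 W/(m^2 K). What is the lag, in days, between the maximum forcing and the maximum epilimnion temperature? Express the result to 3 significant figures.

72.1 days

Areal heat capacity C = ρ c_p D = 1000 × 4170 × 33.9 = 1.41×10^8 J/(m^2 K).
ω = 2π / 3.15×10^7 s = 1.99×10^-7 s⁻¹.
Phase lag φ = arctan(Cω/λ) = arctan(28.2/9.62) = 1.24 rad.
Time lag = φ / ω = 1.24 / 1.99×10^-7 = 6.23×10^6 s = 72.1 days.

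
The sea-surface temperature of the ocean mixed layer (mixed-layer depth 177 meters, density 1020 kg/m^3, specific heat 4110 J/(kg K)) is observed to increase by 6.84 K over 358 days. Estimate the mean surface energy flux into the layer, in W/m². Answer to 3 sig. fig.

Areal heat capacity C = ρ c_p D = 1020 × 4110 × 177 = 7.42×10^8 J/(m²·K).
Required heat per unit area: Q = C ΔT = 7.42×10^8 × 6.84 = 5.08×10^9 J/m².
Flux F = Q / Δt = 5.08×10^9 / 3.09×10^7 s = 164 W/m².

164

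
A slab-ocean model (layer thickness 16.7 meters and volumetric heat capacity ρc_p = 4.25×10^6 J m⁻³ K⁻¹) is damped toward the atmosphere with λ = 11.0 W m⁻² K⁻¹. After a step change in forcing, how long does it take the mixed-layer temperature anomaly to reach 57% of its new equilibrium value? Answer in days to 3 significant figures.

63.0 days

Areal heat capacity C = ρc_p × D = 4.25×10^6 × 16.7 = 7.10×10^7 J/(m²·K).
τ = C / λ = 7.10×10^7 / 11.0 = 6.45×10^6 s.
Fraction reached: 1 − e^(−t/τ) = 0.57 ⇒ t = −τ ln(1 − 0.57) = τ × 0.844.
t = 5.45×10^6 s = 63.0 days.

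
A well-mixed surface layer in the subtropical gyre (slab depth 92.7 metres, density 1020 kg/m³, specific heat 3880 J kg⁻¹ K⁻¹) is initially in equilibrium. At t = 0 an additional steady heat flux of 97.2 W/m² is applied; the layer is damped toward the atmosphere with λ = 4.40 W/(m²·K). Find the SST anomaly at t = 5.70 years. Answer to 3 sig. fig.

19.5 K

Areal heat capacity C = ρ c_p D = 1020 × 3880 × 92.7 = 3.67×10^8 J m⁻² K⁻¹.
τ = C / λ = 3.67×10^8 / 4.40 = 8.34×10^7 s.
Equilibrium anomaly ΔT_eq = F / λ = 97.2 / 4.40 = 22.1 K.
t = 5.70 years = 1.80×10^8 s, so t/τ = 2.16.
ΔT(t) = ΔT_eq (1 − e^(−t/τ)) = 22.1 × (1 − e^−2.16) = 19.5 K.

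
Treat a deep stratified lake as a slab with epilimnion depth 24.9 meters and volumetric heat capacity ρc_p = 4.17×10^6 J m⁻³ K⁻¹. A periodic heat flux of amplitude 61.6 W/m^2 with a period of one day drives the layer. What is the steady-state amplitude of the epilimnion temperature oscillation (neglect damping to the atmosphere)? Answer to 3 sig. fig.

0.00816 K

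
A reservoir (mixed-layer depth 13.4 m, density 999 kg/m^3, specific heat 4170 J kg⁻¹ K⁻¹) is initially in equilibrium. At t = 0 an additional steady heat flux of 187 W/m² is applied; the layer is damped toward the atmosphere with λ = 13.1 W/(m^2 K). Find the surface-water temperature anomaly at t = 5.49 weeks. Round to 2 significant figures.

Areal heat capacity C = ρ c_p D = 999 × 4170 × 13.4 = 5.58×10^7 J/(m²·K).
τ = C / λ = 5.58×10^7 / 13.1 = 4.26×10^6 s.
Equilibrium anomaly ΔT_eq = F / λ = 187 / 13.1 = 14.3 K.
t = 5.49 weeks = 3.32×10^6 s, so t/τ = 0.779.
ΔT(t) = ΔT_eq (1 − e^(−t/τ)) = 14.3 × (1 − e^−0.779) = 7.73 K.

7.7 K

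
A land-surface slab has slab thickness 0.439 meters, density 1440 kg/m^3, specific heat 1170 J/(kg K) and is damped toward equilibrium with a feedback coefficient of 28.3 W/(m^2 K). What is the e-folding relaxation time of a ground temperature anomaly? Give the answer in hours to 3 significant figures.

Areal heat capacity C = ρ c_p D = 1440 × 1170 × 0.439 = 7.40×10^5 J/(m²·K).
Relaxation time τ = C / λ = 7.40×10^5 / 28.3 = 26100 s.
In hours: 26100 s / (3600 s/hour) = 7.26 hours.

7.26 hours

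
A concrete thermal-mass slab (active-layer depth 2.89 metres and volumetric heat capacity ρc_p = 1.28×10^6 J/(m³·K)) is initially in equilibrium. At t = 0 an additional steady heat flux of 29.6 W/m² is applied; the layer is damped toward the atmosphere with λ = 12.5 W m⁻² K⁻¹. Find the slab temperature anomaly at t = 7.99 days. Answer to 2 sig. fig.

Areal heat capacity C = ρc_p × D = 1.28×10^6 × 2.89 = 3.70×10^6 J m⁻² K⁻¹.
τ = C / λ = 3.70×10^6 / 12.5 = 2.96×10^5 s.
Equilibrium anomaly ΔT_eq = F / λ = 29.6 / 12.5 = 2.37 K.
t = 7.99 days = 6.90×10^5 s, so t/τ = 2.33.
ΔT(t) = ΔT_eq (1 − e^(−t/τ)) = 2.37 × (1 − e^−2.33) = 2.14 K.

2.1 K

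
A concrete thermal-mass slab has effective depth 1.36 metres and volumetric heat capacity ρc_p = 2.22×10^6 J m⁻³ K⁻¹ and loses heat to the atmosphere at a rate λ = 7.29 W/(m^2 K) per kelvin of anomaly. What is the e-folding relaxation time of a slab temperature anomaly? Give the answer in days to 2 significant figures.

4.8 days

Areal heat capacity C = ρc_p × D = 2.22×10^6 × 1.36 = 3.02×10^6 J/(m^2 K).
Relaxation time τ = C / λ = 3.02×10^6 / 7.29 = 4.14×10^5 s.
In days: 4.14×10^5 s / (86400 s/day) = 4.79 days.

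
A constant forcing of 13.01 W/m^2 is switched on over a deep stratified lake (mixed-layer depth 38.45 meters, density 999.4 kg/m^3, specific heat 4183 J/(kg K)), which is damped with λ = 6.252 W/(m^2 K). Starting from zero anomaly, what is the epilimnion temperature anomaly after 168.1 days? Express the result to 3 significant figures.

Areal heat capacity C = ρ c_p D = 999.4 × 4183 × 38.45 = 1.61×10^8 J/(m²·K).
τ = C / λ = 1.61×10^8 / 6.252 = 2.57×10^7 s.
Equilibrium anomaly ΔT_eq = F / λ = 13.01 / 6.252 = 2.08 K.
t = 168.1 days = 1.45×10^7 s, so t/τ = 0.565.
ΔT(t) = ΔT_eq (1 − e^(−t/τ)) = 2.08 × (1 − e^−0.565) = 0.898 K.

0.898 K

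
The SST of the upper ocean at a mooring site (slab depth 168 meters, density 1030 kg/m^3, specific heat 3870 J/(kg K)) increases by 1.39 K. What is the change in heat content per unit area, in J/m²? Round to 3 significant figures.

9.31×10^8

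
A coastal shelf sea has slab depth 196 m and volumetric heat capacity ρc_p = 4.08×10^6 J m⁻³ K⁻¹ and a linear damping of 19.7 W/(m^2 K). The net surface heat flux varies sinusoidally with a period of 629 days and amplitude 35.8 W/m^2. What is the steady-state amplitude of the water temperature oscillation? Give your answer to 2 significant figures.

0.38 K

Areal heat capacity C = ρc_p × D = 4.08×10^6 × 196 = 8.00×10^8 J/(m^2 K).
Angular frequency ω = 2π / T = 2π / 5.43×10^7 s = 1.16×10^-7 s⁻¹.
√((Cω)² + λ²) = √((92.5)² + 19.7²) = 94.5 W/(m²·K).
Amplitude A = F₀ / √((Cω)²+λ²) = 35.8 / 94.5 = 0.379 K.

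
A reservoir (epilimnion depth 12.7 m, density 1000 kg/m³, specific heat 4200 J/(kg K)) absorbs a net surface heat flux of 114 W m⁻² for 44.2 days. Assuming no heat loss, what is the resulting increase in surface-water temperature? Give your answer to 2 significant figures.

8.2 K

Areal heat capacity C = ρ c_p D = 1000 × 4200 × 12.7 = 5.33×10^7 J/(m²·K).
Net heat input Q = F Δt = 114 × (44.2 days × 86400 s/day) = 4.35×10^8 J/m².
ΔT = Q / C = 4.35×10^8 / 5.33×10^7 = 8.16 K.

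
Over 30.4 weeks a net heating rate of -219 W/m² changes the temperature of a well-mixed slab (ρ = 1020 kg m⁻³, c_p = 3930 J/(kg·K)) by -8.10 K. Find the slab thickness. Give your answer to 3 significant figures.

Heat input Q = F Δt = -219 × 1.84×10^7 s = -4.03×10^9 J/m².
Required areal heat capacity C = Q / ΔT = 4.97×10^8 J/(m²·K).
Depth D = C / (ρ c_p) = 4.97×10^8 / (1020 × 3930) = 124 m.

124 m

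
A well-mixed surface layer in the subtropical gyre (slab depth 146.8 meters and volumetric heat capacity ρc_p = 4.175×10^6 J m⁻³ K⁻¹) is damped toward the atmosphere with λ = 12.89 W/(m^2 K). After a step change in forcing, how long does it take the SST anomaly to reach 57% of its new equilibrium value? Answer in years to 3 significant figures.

Areal heat capacity C = ρc_p × D = 4.175×10^6 × 146.8 = 6.13×10^8 J/(m^2 K).
τ = C / λ = 6.13×10^8 / 12.89 = 4.75×10^7 s.
Fraction reached: 1 − e^(−t/τ) = 0.57 ⇒ t = −τ ln(1 − 0.57) = τ × 0.844.
t = 4.01×10^7 s = 1.27 years.

1.27 years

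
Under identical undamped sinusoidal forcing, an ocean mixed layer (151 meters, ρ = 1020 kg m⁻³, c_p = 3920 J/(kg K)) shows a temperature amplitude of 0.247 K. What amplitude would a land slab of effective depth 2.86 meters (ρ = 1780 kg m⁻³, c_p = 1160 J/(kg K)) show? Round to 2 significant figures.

25 K

C_ocean = 6.04×10^8 J/(m²·K); C_land = 5.91×10^6 J/(m²·K).
A ∝ 1/C ⇒ A_land = A_ocean × C_ocean/C_land = 0.247 × 102 = 25.3 K.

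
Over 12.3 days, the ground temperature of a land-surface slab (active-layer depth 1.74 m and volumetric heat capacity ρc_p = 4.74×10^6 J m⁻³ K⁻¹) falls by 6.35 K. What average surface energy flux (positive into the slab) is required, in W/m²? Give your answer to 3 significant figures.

-49.3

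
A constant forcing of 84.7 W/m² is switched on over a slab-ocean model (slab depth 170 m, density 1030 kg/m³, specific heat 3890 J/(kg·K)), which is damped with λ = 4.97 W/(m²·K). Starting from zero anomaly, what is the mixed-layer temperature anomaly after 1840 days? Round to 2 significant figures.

12 K

Areal heat capacity C = ρ c_p D = 1030 × 3890 × 170 = 6.81×10^8 J/(m²·K).
τ = C / λ = 6.81×10^8 / 4.97 = 1.37×10^8 s.
Equilibrium anomaly ΔT_eq = F / λ = 84.7 / 4.97 = 17.0 K.
t = 1840 days = 1.59×10^8 s, so t/τ = 1.16.
ΔT(t) = ΔT_eq (1 − e^(−t/τ)) = 17.0 × (1 − e^−1.16) = 11.7 K.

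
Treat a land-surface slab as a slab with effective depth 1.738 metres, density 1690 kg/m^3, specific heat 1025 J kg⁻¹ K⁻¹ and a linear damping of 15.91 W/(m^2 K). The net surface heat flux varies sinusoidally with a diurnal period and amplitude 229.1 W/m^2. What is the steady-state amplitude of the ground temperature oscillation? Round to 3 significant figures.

1.04 K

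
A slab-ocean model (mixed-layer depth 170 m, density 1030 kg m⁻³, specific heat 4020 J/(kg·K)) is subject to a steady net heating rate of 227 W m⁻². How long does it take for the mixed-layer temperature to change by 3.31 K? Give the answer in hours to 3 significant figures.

2850 hours

Areal heat capacity C = ρ c_p D = 1030 × 4020 × 170 = 7.04×10^8 J/(m^2 K).
Time required: Δt = C ΔT / F = 7.04×10^8 × 3.31 / 227 = 1.03×10^7 s.
In hours: 1.03×10^7 s / (3600 s/hour) = 2850 hours.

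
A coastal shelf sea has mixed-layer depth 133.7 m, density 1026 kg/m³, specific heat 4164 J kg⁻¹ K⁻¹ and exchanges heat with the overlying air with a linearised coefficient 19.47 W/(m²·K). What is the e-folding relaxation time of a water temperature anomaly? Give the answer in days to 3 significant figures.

340 days

Areal heat capacity C = ρ c_p D = 1026 × 4164 × 133.7 = 5.71×10^8 J/(m²·K).
Relaxation time τ = C / λ = 5.71×10^8 / 19.47 = 2.93×10^7 s.
In days: 2.93×10^7 s / (86400 s/day) = 340 days.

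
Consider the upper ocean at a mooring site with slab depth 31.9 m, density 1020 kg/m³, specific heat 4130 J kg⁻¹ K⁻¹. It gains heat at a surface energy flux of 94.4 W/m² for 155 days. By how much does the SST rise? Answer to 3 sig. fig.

9.41 K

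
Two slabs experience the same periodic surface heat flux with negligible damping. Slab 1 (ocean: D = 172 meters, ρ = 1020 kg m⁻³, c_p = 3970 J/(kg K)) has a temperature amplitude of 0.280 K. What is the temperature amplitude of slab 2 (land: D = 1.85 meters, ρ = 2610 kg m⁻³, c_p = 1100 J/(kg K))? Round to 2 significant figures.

37 K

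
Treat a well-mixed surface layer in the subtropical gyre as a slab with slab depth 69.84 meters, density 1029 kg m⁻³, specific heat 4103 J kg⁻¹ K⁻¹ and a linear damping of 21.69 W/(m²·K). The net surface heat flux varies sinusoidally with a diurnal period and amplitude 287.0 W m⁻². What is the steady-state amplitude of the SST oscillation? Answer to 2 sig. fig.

0.013 K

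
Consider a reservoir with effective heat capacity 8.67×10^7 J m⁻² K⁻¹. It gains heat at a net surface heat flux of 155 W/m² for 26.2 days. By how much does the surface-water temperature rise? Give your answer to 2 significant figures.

Areal heat capacity C = 8.67×10^7 J m⁻² K⁻¹ (given).
Net heat input Q = F Δt = 155 × (26.2 days × 86400 s/day) = 3.51×10^8 J/m².
ΔT = Q / C = 3.51×10^8 / 8.67×10^7 = 4.05 K.

4.0 K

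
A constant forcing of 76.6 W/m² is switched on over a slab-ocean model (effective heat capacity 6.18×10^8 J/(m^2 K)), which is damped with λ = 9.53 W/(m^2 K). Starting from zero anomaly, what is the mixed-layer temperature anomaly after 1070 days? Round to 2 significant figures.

6.1 K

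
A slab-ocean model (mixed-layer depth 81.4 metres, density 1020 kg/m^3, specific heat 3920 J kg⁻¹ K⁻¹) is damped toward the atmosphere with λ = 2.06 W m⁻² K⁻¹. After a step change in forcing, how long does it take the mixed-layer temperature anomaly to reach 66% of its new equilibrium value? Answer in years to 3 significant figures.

5.40 years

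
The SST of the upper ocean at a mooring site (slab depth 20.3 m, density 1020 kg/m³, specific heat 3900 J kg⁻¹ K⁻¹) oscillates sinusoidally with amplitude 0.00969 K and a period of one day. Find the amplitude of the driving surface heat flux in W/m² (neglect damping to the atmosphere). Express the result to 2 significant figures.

Areal heat capacity C = ρ c_p D = 1020 × 3900 × 20.3 = 8.08×10^7 J/(m²·K).
ω = 2π / 86400 s = 7.27×10^-5 s⁻¹.
Cω = 8.08×10^7 × 7.27×10^-5 = 5870 W/(m²·K).
F₀ = A × Cω = 0.00969 × 5870 = 56.9 W/m².

57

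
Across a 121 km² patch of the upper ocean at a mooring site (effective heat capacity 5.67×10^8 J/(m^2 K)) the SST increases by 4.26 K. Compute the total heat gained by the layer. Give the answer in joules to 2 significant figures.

2.9×10^17 J

Areal heat capacity C = 5.67×10^8 J/(m^2 K) (given).
Heat per unit area: q = C ΔT = 5.67×10^8 × 4.26 = 2.42×10^9 J/m².
Total heat: Q = q × A = 2.42×10^9 × (121 × 10⁶ m²) = 2.92×10^17 J.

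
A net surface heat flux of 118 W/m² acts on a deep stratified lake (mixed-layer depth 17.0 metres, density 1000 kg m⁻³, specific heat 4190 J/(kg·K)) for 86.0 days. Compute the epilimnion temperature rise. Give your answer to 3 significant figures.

12.3 K

Areal heat capacity C = ρ c_p D = 1000 × 4190 × 17.0 = 7.12×10^7 J/(m^2 K).
Net heat input Q = F Δt = 118 × (86.0 days × 86400 s/day) = 8.77×10^8 J/m².
ΔT = Q / C = 8.77×10^8 / 7.12×10^7 = 12.3 K.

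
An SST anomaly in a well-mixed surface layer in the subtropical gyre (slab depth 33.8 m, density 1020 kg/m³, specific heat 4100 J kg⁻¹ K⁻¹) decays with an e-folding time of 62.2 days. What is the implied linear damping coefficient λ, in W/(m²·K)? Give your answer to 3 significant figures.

26.3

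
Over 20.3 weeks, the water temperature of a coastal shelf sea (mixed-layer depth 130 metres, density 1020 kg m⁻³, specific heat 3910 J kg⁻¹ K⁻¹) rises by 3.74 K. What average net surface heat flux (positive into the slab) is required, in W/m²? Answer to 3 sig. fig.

Areal heat capacity C = ρ c_p D = 1020 × 3910 × 130 = 5.18×10^8 J m⁻² K⁻¹.
Required heat per unit area: Q = C ΔT = 5.18×10^8 × 3.74 = 1.94×10^9 J/m².
Flux F = Q / Δt = 1.94×10^9 / 1.23×10^7 s = 158 W/m².

158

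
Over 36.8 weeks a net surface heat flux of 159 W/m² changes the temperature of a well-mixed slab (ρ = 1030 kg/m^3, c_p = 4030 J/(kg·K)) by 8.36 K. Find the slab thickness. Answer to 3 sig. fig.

102 m

Heat input Q = F Δt = 159 × 2.23×10^7 s = 3.54×10^9 J/m².
Required areal heat capacity C = Q / ΔT = 4.23×10^8 J/(m²·K).
Depth D = C / (ρ c_p) = 4.23×10^8 / (1030 × 4030) = 102 m.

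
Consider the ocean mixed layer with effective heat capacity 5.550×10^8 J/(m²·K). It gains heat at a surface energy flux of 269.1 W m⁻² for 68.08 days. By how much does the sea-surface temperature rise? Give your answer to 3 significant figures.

Areal heat capacity C = 5.550×10^8 J/(m²·K) (given).
Net heat input Q = F Δt = 269.1 × (68.08 days × 86400 s/day) = 1.58×10^9 J/m².
ΔT = Q / C = 1.58×10^9 / 5.55×10^8 = 2.85 K.

2.85 K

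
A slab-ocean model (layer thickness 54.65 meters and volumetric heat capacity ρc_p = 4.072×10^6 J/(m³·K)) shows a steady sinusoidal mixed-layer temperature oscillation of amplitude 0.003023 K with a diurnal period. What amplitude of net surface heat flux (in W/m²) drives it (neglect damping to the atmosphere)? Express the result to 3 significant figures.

Areal heat capacity C = ρc_p × D = 4.072×10^6 × 54.65 = 2.23×10^8 J/(m^2 K).
ω = 2π / 86400 s = 7.27×10^-5 s⁻¹.
Cω = 2.23×10^8 × 7.27×10^-5 = 16200 W/(m²·K).
F₀ = A × Cω = 0.003023 × 16200 = 48.9 W/m².

48.9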